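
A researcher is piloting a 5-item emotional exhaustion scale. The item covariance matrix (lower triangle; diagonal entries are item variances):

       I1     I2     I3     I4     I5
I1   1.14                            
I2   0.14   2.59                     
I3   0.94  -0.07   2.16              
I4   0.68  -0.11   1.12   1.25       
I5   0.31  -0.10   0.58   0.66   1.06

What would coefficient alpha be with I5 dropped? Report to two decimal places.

coefficient alpha = 0.57

Remaining items: I1, I2, I3, I4 (k = 4).
sum of item variances = 1.14 + 2.59 + 2.16 + 1.25 = 7.14
σ²_T = 7.14 + 2 × 2.70 = 12.54
α (item deleted) = (4/3)·(1 − 7.14/12.54) = 0.57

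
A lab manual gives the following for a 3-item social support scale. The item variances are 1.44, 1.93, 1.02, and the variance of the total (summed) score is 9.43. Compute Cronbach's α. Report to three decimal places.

Cronbach's α = 0.802

sum of item variances = 1.44 + 1.93 + 1.02 = 4.39
α = (k/(k−1))·(1 − sum of item variances/σ²_total) = (3/2)·(1 − 4.39/9.43) = 0.802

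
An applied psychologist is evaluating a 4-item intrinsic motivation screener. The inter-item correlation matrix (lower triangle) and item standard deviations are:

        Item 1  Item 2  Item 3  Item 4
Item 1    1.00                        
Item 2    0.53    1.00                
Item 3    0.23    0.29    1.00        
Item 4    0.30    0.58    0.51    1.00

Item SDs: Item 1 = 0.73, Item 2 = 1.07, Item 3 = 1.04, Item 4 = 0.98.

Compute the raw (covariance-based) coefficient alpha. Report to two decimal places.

Σσ²ᵢ = 0.73² + 1.07² + 1.04² + 0.98² = 3.7198
Covariances σ_ij = r_ij · s_i · s_j:
  σ(Item 1,Item 2) = 0.53 × 0.73 × 1.07 = 0.4140
  σ(Item 1,Item 3) = 0.23 × 0.73 × 1.04 = 0.1746
  σ(Item 1,Item 4) = 0.30 × 0.73 × 0.98 = 0.2146
  σ(Item 2,Item 3) = 0.29 × 1.07 × 1.04 = 0.3227
  σ(Item 2,Item 4) = 0.58 × 1.07 × 0.98 = 0.6082
  σ(Item 3,Item 4) = 0.51 × 1.04 × 0.98 = 0.5198
σ²_T = Σσ²ᵢ + 2·Σσ_ij = 3.7198 + 2 × 2.2539 = 8.2276
α = (4/3)·(1 − 3.7198/8.2276) = 0.73

α = 0.73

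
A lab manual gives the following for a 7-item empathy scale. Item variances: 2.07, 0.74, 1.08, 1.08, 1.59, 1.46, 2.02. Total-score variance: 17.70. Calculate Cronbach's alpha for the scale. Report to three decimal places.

Cronbach's alpha = 0.505

Σσᵢ² = 2.07 + 0.74 + 1.08 + 1.08 + 1.59 + 1.46 + 2.02 = 10.04
α = (k/(k−1))·(1 − Σσᵢ²/σ²_total) = (7/6)·(1 − 10.04/17.70) = 0.505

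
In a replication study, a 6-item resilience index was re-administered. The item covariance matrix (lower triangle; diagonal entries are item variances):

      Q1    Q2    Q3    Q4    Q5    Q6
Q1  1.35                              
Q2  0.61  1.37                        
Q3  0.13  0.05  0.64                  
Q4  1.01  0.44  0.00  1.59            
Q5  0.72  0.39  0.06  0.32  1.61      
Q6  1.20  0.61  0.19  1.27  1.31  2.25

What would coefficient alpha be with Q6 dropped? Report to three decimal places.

Remaining items: Q1, Q2, Q3, Q4, Q5 (k = 5).
Σσᵢ² = 1.35 + 1.37 + 0.64 + 1.59 + 1.61 = 6.56
Var(T) = 6.56 + 2 × 3.73 = 14.02
α (item deleted) = (5/4)·(1 − 6.56/14.02) = 0.665

α = 0.665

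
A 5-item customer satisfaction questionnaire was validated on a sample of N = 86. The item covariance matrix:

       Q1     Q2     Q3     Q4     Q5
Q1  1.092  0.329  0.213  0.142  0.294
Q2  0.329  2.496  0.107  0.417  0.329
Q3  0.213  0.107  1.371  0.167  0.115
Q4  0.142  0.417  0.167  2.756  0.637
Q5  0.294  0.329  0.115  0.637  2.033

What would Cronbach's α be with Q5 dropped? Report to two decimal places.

α = 0.35

Remaining items: Q1, Q2, Q3, Q4 (k = 4).
Σσ²ᵢ = 1.092 + 2.496 + 1.371 + 2.756 = 7.715
Var(T) = 7.715 + 2 × 1.375 = 10.465
α (item deleted) = (4/3)·(1 − 7.715/10.465) = 0.35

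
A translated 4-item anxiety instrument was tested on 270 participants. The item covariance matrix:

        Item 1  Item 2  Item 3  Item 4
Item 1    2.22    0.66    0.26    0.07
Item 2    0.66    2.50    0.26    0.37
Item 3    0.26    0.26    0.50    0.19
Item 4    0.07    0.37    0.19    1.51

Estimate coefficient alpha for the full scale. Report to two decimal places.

Σσ²ᵢ = 2.22 + 2.50 + 0.50 + 1.51 = 6.73
Σ_{i<j} σ_ij = 1.81
σ²_T = 6.73 + 2 × 1.81 = 10.35
α = (k/(k−1))·(1 − Σσ²ᵢ/σ²_T) = (4/3)·(1 − 6.73/10.35) = 0.47

coefficient alpha = 0.47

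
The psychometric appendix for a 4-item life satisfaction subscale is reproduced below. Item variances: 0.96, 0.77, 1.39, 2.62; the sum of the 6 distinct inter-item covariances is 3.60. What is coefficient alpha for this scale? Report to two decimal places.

coefficient alpha = 0.74

ΣVar(i) = 0.96 + 0.77 + 1.39 + 2.62 = 5.74
Sum of distinct covariances = 3.60
σ²_total = ΣVar(i) + 2·Σcov = 5.74 + 2 × 3.60 = 12.94
α = (4/3)·(1 − 5.74/12.94) = 0.74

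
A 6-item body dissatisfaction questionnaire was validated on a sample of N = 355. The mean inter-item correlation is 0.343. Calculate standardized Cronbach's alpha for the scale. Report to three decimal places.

α = 0.758

Standardized α = k·r̄ / (1 + (k−1)·r̄) = 6 × 0.343 / (1 + 5 × 0.343)
  = 2.0580 / 2.7150 = 0.758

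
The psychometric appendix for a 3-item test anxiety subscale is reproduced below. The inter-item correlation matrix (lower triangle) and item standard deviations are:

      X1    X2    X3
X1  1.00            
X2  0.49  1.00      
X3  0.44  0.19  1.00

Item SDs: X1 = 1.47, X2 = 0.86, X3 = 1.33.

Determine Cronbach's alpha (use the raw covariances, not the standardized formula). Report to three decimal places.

Σσ²ᵢ = 1.47² + 0.86² + 1.33² = 4.6694
Covariances σ_ij = r_ij · s_i · s_j:
  σ(X1,X2) = 0.49 × 1.47 × 0.86 = 0.6195
  σ(X1,X3) = 0.44 × 1.47 × 1.33 = 0.8602
  σ(X2,X3) = 0.19 × 0.86 × 1.33 = 0.2173
σ²_T = Σσ²ᵢ + 2·Σσ_ij = 4.6694 + 2 × 1.6970 = 8.0634
α = (3/2)·(1 − 4.6694/8.0634) = 0.631

Cronbach's alpha = 0.631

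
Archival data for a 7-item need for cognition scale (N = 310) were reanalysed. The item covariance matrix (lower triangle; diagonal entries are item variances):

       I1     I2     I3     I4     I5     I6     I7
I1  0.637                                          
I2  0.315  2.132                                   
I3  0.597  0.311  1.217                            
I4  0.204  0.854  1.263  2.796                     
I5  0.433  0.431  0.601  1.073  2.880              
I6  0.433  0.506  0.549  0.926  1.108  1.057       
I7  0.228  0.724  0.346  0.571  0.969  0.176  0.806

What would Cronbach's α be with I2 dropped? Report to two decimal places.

Remaining items: I1, I3, I4, I5, I6, I7 (k = 6).
Σσᵢ² = 0.637 + 1.217 + 2.796 + 2.880 + 1.057 + 0.806 = 9.393
σ²_T = 9.393 + 2 × 9.477 = 28.347
α (item deleted) = (6/5)·(1 − 9.393/28.347) = 0.80

α = 0.80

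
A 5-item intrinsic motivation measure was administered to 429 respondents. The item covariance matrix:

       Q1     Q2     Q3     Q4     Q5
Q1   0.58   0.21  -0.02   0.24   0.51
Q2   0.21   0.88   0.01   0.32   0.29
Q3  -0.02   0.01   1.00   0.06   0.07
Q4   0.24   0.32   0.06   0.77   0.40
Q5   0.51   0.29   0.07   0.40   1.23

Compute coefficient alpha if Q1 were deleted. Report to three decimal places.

α = 0.496

Remaining items: Q2, Q3, Q4, Q5 (k = 4).
Σσ²ᵢ = 0.88 + 1.00 + 0.77 + 1.23 = 3.88
Var(T) = 3.88 + 2 × 1.15 = 6.18
α (item deleted) = (4/3)·(1 − 3.88/6.18) = 0.496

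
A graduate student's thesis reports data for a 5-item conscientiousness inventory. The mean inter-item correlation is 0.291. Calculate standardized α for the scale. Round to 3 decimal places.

α = 0.672

Standardized α = k·r̄ / (1 + (k−1)·r̄) = 5 × 0.291 / (1 + 4 × 0.291)
  = 1.4550 / 2.1640 = 0.672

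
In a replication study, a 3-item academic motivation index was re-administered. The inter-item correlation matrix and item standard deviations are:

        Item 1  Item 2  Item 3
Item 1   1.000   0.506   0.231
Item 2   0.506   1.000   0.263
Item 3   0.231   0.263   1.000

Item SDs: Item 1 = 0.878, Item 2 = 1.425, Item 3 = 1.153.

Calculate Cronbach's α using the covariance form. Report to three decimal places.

Cronbach's α = 0.579

Σσ²ᵢ = 0.878² + 1.425² + 1.153² = 4.1309
Covariances σ_ij = r_ij · s_i · s_j:
  σ(Item 1,Item 2) = 0.506 × 0.878 × 1.425 = 0.6331
  σ(Item 1,Item 3) = 0.231 × 0.878 × 1.153 = 0.2338
  σ(Item 2,Item 3) = 0.263 × 1.425 × 1.153 = 0.4321
σ²_T = Σσ²ᵢ + 2·Σσ_ij = 4.1309 + 2 × 1.2990 = 6.7289
α = (3/2)·(1 − 4.1309/6.7289) = 0.579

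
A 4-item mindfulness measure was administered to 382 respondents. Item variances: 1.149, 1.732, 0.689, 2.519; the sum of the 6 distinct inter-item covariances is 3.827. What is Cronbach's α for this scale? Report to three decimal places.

sum of item variances = 1.149 + 1.732 + 0.689 + 2.519 = 6.089
Sum of distinct covariances = 3.827
total variance = sum of item variances + 2·Σcov = 6.089 + 2 × 3.827 = 13.743
α = (4/3)·(1 − 6.089/13.743) = 0.743

Cronbach's α = 0.743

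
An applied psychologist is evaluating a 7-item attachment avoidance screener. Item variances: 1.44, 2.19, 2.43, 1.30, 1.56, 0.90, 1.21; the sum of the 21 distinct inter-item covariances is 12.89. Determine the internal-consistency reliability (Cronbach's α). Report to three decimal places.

ΣVar(i) = 1.44 + 2.19 + 2.43 + 1.30 + 1.56 + 0.90 + 1.21 = 11.03
Sum of distinct covariances = 12.89
σ²_total = ΣVar(i) + 2·Σcov = 11.03 + 2 × 12.89 = 36.81
α = (7/6)·(1 − 11.03/36.81) = 0.817

Cronbach's α = 0.817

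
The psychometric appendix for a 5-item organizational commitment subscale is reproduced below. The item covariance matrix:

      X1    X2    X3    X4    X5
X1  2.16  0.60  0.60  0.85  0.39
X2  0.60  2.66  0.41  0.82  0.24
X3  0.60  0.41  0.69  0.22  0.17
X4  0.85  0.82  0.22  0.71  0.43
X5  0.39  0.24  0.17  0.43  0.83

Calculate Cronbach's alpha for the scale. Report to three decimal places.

Σσ²ᵢ = 2.16 + 2.66 + 0.69 + 0.71 + 0.83 = 7.05
Σ_{i<j} σ_ij = 4.73
Var(T) = 7.05 + 2 × 4.73 = 16.51
α = (k/(k−1))·(1 − Σσ²ᵢ/Var(T)) = (5/4)·(1 − 7.05/16.51) = 0.716

α = 0.716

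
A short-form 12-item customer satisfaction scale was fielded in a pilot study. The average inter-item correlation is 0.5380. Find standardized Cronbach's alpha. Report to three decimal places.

Standardized α = k·r̄ / (1 + (k−1)·r̄) = 12 × 0.5380 / (1 + 11 × 0.5380)
  = 6.4560 / 6.9180 = 0.933

standardized Cronbach's alpha = 0.933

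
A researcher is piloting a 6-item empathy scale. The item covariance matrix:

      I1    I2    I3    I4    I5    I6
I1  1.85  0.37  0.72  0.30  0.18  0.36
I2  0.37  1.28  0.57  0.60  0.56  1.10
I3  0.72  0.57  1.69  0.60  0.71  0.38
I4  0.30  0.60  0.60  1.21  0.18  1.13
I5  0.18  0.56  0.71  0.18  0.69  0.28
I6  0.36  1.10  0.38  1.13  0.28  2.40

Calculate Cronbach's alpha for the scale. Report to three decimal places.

α = 0.766

Σσᵢ² = 1.85 + 1.28 + 1.69 + 1.21 + 0.69 + 2.40 = 9.12
Sum of off-diagonal covariances = 8.04
σ²_T = 9.12 + 2 × 8.04 = 25.20
α = (k/(k−1))·(1 − Σσᵢ²/σ²_T) = (6/5)·(1 − 9.12/25.20) = 0.766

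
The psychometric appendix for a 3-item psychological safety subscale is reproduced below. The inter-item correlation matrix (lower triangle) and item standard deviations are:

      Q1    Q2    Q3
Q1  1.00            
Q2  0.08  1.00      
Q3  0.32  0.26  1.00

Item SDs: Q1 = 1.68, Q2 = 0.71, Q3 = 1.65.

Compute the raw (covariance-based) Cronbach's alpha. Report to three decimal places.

Cronbach's alpha = 0.448

Σσ²ᵢ = 1.68² + 0.71² + 1.65² = 6.0490
Covariances σ_ij = r_ij · s_i · s_j:
  σ(Q1,Q2) = 0.08 × 1.68 × 0.71 = 0.0954
  σ(Q1,Q3) = 0.32 × 1.68 × 1.65 = 0.8870
  σ(Q2,Q3) = 0.26 × 0.71 × 1.65 = 0.3046
σ²_T = Σσ²ᵢ + 2·Σσ_ij = 6.0490 + 2 × 1.2870 = 8.6230
α = (3/2)·(1 − 6.0490/8.6230) = 0.448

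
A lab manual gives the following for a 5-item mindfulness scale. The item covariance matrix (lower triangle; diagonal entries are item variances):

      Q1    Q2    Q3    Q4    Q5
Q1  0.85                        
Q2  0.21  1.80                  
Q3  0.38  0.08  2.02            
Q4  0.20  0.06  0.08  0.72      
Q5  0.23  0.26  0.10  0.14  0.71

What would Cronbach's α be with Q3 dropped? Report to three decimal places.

Remaining items: Q1, Q2, Q4, Q5 (k = 4).
ΣVar(i) = 0.85 + 1.80 + 0.72 + 0.71 = 4.08
σ²_T = 4.08 + 2 × 1.10 = 6.28
α (item deleted) = (4/3)·(1 − 4.08/6.28) = 0.467

α = 0.467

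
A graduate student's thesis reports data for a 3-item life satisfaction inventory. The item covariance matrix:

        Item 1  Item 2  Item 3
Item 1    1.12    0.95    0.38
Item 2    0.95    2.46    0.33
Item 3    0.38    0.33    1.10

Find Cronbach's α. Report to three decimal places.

Σσ²ᵢ = 1.12 + 2.46 + 1.10 = 4.68
Sum of off-diagonal covariances = 1.66
σ²_T = 4.68 + 2 × 1.66 = 8.00
α = (k/(k−1))·(1 − Σσ²ᵢ/σ²_T) = (3/2)·(1 − 4.68/8.00) = 0.623

α = 0.623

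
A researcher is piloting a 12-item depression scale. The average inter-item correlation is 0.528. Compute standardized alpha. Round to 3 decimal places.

α = 0.931

Standardized α = k·r̄ / (1 + (k−1)·r̄) = 12 × 0.528 / (1 + 11 × 0.528)
  = 6.3360 / 6.8080 = 0.931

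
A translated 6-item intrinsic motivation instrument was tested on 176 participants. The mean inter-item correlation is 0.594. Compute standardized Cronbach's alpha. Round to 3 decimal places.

standardized Cronbach's alpha = 0.898

Standardized α = k·r̄ / (1 + (k−1)·r̄) = 6 × 0.594 / (1 + 5 × 0.594)
  = 3.5640 / 3.9700 = 0.898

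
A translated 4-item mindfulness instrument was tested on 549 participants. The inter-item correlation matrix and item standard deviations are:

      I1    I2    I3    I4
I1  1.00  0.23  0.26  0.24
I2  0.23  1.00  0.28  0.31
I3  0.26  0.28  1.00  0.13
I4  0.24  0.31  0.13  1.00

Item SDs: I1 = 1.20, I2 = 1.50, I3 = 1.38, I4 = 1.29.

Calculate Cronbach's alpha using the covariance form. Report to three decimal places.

α = 0.560

Σσ²ᵢ = 1.20² + 1.50² + 1.38² + 1.29² = 7.2585
Covariances σ_ij = r_ij · s_i · s_j:
  σ(I1,I2) = 0.23 × 1.20 × 1.50 = 0.4140
  σ(I1,I3) = 0.26 × 1.20 × 1.38 = 0.4306
  σ(I1,I4) = 0.24 × 1.20 × 1.29 = 0.3715
  σ(I2,I3) = 0.28 × 1.50 × 1.38 = 0.5796
  σ(I2,I4) = 0.31 × 1.50 × 1.29 = 0.5998
  σ(I3,I4) = 0.13 × 1.38 × 1.29 = 0.2314
σ²_T = Σσ²ᵢ + 2·Σσ_ij = 7.2585 + 2 × 2.6269 = 12.5123
α = (4/3)·(1 − 7.2585/12.5123) = 0.560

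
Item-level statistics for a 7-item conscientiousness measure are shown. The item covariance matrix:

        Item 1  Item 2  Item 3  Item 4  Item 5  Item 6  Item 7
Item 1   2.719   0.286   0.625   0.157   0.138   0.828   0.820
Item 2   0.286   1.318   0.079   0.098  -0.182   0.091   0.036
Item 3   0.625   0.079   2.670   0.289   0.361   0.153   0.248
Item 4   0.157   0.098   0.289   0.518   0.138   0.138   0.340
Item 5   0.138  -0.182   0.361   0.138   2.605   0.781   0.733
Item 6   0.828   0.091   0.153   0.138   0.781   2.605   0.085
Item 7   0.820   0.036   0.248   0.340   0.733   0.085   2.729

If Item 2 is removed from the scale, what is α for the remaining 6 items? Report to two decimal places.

α = 0.55

Remaining items: Item 1, Item 3, Item 4, Item 5, Item 6, Item 7 (k = 6).
Σσᵢ² = 2.719 + 2.670 + 0.518 + 2.605 + 2.605 + 2.729 = 13.846
σ²_T = 13.846 + 2 × 5.834 = 25.514
α (item deleted) = (6/5)·(1 − 13.846/25.514) = 0.55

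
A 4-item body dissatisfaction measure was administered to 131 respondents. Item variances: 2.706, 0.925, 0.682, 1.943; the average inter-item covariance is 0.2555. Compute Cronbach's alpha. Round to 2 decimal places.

α = 0.44

Σσᵢ² = 2.706 + 0.925 + 0.682 + 1.943 = 6.256
Sum of the 6 distinct covariances = 6 × 0.2555 = 1.5330
Var(T) = Σσᵢ² + 2·Σcov = 6.256 + 2 × 1.5330 = 9.3220
α = (4/3)·(1 − 6.256/9.3220) = 0.44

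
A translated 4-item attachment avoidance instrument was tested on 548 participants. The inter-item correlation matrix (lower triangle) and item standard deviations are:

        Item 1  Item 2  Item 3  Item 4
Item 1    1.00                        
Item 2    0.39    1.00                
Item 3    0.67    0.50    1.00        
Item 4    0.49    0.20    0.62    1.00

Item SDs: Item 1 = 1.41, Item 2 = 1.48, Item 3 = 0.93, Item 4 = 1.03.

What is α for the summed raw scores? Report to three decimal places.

α = 0.756

Σσ²ᵢ = 1.41² + 1.48² + 0.93² + 1.03² = 6.1043
Covariances σ_ij = r_ij · s_i · s_j:
  σ(Item 1,Item 2) = 0.39 × 1.41 × 1.48 = 0.8139
  σ(Item 1,Item 3) = 0.67 × 1.41 × 0.93 = 0.8786
  σ(Item 1,Item 4) = 0.49 × 1.41 × 1.03 = 0.7116
  σ(Item 2,Item 3) = 0.50 × 1.48 × 0.93 = 0.6882
  σ(Item 2,Item 4) = 0.20 × 1.48 × 1.03 = 0.3049
  σ(Item 3,Item 4) = 0.62 × 0.93 × 1.03 = 0.5939
σ²_T = Σσ²ᵢ + 2·Σσ_ij = 6.1043 + 2 × 3.9911 = 14.0865
α = (4/3)·(1 − 6.1043/14.0865) = 0.756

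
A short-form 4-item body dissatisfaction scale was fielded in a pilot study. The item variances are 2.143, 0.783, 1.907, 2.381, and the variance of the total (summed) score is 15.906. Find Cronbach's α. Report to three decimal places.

Σσᵢ² = 2.143 + 0.783 + 1.907 + 2.381 = 7.214
α = (k/(k−1))·(1 − Σσᵢ²/σ²_total) = (4/3)·(1 − 7.214/15.906) = 0.729

α = 0.729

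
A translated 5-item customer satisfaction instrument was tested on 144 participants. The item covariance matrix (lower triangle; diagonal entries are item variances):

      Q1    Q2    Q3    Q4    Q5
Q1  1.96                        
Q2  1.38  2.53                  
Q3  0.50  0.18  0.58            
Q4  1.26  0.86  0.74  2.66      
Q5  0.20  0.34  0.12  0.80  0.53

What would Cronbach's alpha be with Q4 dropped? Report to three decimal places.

α = 0.657

Remaining items: Q1, Q2, Q3, Q5 (k = 4).
Σσ²ᵢ = 1.96 + 2.53 + 0.58 + 0.53 = 5.60
Var(T) = 5.60 + 2 × 2.72 = 11.04
α (item deleted) = (4/3)·(1 − 5.60/11.04) = 0.657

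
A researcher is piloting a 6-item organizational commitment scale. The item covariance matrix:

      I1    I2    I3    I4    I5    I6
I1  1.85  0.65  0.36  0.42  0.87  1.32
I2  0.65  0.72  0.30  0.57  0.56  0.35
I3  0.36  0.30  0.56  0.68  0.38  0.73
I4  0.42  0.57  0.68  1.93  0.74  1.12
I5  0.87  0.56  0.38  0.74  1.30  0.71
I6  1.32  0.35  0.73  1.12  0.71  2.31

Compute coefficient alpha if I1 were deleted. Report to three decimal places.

Remaining items: I2, I3, I4, I5, I6 (k = 5).
sum of item variances = 0.72 + 0.56 + 1.93 + 1.30 + 2.31 = 6.82
σ²_total = 6.82 + 2 × 6.14 = 19.10
α (item deleted) = (5/4)·(1 − 6.82/19.10) = 0.804

coefficient alpha = 0.804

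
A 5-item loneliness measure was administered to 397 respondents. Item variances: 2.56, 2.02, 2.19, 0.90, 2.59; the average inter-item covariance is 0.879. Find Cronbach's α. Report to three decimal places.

ΣVar(i) = 2.56 + 2.02 + 2.19 + 0.90 + 2.59 = 10.26
Sum of the 10 distinct covariances = 10 × 0.879 = 8.790
Var(T) = ΣVar(i) + 2·Σcov = 10.26 + 2 × 8.790 = 27.840
α = (5/4)·(1 − 10.26/27.840) = 0.789

Cronbach's α = 0.789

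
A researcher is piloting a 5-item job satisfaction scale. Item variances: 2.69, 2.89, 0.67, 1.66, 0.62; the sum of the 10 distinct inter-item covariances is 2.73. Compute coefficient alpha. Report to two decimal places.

α = 0.49

sum of item variances = 2.69 + 2.89 + 0.67 + 1.66 + 0.62 = 8.53
Sum of distinct covariances = 2.73
Var(T) = sum of item variances + 2·Σcov = 8.53 + 2 × 2.73 = 13.99
α = (5/4)·(1 − 8.53/13.99) = 0.49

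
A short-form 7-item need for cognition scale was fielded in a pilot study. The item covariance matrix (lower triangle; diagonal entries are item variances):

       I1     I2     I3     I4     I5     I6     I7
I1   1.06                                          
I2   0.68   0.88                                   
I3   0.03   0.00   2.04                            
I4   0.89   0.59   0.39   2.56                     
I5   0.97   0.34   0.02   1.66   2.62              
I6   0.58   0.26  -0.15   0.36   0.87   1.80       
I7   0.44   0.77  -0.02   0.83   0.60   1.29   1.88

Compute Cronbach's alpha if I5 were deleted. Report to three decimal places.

α = 0.691

Remaining items: I1, I2, I3, I4, I6, I7 (k = 6).
ΣVar(i) = 1.06 + 0.88 + 2.04 + 2.56 + 1.80 + 1.88 = 10.22
total variance = 10.22 + 2 × 6.94 = 24.10
α (item deleted) = (6/5)·(1 − 10.22/24.10) = 0.691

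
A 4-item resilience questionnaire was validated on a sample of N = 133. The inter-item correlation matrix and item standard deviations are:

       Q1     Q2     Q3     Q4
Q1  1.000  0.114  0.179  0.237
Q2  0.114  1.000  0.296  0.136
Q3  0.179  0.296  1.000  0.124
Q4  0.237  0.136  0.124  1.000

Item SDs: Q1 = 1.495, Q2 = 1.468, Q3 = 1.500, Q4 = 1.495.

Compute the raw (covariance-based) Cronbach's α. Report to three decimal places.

Σσ²ᵢ = 1.495² + 1.468² + 1.500² + 1.495² = 8.8751
Covariances σ_ij = r_ij · s_i · s_j:
  σ(Q1,Q2) = 0.114 × 1.495 × 1.468 = 0.2502
  σ(Q1,Q3) = 0.179 × 1.495 × 1.500 = 0.4014
  σ(Q1,Q4) = 0.237 × 1.495 × 1.495 = 0.5297
  σ(Q2,Q3) = 0.296 × 1.468 × 1.500 = 0.6518
  σ(Q2,Q4) = 0.136 × 1.468 × 1.495 = 0.2985
  σ(Q3,Q4) = 0.124 × 1.500 × 1.495 = 0.2781
σ²_T = Σσ²ᵢ + 2·Σσ_ij = 8.8751 + 2 × 2.4097 = 13.6945
α = (4/3)·(1 − 8.8751/13.6945) = 0.469

Cronbach's α = 0.469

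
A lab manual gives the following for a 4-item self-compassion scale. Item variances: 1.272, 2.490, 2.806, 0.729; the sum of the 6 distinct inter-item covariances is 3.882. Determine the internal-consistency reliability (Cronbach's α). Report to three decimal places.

sum of item variances = 1.272 + 2.490 + 2.806 + 0.729 = 7.297
Sum of distinct covariances = 3.882
Var(T) = sum of item variances + 2·Σcov = 7.297 + 2 × 3.882 = 15.061
α = (4/3)·(1 − 7.297/15.061) = 0.687

α = 0.687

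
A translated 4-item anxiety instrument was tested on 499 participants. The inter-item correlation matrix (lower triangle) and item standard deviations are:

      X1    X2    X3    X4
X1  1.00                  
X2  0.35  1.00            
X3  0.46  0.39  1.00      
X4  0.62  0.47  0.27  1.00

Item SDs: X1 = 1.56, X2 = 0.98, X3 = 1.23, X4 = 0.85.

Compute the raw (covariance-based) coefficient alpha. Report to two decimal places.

Σσ²ᵢ = 1.56² + 0.98² + 1.23² + 0.85² = 5.6294
Covariances σ_ij = r_ij · s_i · s_j:
  σ(X1,X2) = 0.35 × 1.56 × 0.98 = 0.5351
  σ(X1,X3) = 0.46 × 1.56 × 1.23 = 0.8826
  σ(X1,X4) = 0.62 × 1.56 × 0.85 = 0.8221
  σ(X2,X3) = 0.39 × 0.98 × 1.23 = 0.4701
  σ(X2,X4) = 0.47 × 0.98 × 0.85 = 0.3915
  σ(X3,X4) = 0.27 × 1.23 × 0.85 = 0.2823
σ²_T = Σσ²ᵢ + 2·Σσ_ij = 5.6294 + 2 × 3.3837 = 12.3968
α = (4/3)·(1 − 5.6294/12.3968) = 0.73

coefficient alpha = 0.73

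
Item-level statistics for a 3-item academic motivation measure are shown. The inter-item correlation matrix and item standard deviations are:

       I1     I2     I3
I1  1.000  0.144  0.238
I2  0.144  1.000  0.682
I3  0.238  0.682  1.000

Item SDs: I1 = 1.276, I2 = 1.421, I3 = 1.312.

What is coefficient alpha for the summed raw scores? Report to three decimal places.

α = 0.628

Σσ²ᵢ = 1.276² + 1.421² + 1.312² = 5.3688
Covariances σ_ij = r_ij · s_i · s_j:
  σ(I1,I2) = 0.144 × 1.276 × 1.421 = 0.2611
  σ(I1,I3) = 0.238 × 1.276 × 1.312 = 0.3984
  σ(I2,I3) = 0.682 × 1.421 × 1.312 = 1.2715
σ²_T = Σσ²ᵢ + 2·Σσ_ij = 5.3688 + 2 × 1.9310 = 9.2308
α = (3/2)·(1 − 5.3688/9.2308) = 0.628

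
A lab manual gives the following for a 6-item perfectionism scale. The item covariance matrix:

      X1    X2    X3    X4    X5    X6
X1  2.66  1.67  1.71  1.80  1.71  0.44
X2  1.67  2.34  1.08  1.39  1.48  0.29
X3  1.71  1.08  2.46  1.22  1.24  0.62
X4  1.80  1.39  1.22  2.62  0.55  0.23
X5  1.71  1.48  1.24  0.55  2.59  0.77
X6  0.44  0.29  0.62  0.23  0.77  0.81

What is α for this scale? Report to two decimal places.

ΣVar(i) = 2.66 + 2.34 + 2.46 + 2.62 + 2.59 + 0.81 = 13.48
Σ_{i<j} σ_ij = 16.20
Var(T) = 13.48 + 2 × 16.20 = 45.88
α = (k/(k−1))·(1 − ΣVar(i)/Var(T)) = (6/5)·(1 − 13.48/45.88) = 0.85

α = 0.85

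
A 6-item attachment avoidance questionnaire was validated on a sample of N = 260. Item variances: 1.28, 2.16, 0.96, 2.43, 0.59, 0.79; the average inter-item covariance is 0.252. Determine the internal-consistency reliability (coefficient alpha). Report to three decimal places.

α = 0.575

Σσᵢ² = 1.28 + 2.16 + 0.96 + 2.43 + 0.59 + 0.79 = 8.21
Sum of the 15 distinct covariances = 15 × 0.252 = 3.780
total variance = Σσᵢ² + 2·Σcov = 8.21 + 2 × 3.780 = 15.770
α = (6/5)·(1 − 8.21/15.770) = 0.575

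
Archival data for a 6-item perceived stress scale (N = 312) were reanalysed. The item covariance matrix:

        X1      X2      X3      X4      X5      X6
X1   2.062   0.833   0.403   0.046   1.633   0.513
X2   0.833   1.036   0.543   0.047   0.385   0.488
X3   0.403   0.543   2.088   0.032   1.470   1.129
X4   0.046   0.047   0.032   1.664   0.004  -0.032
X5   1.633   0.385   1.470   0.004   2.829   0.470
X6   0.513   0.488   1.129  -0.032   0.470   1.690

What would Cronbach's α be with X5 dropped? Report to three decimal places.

Cronbach's α = 0.605

Remaining items: X1, X2, X3, X4, X6 (k = 5).
Σσ²ᵢ = 2.062 + 1.036 + 2.088 + 1.664 + 1.690 = 8.540
σ²_total = 8.540 + 2 × 4.002 = 16.544
α (item deleted) = (5/4)·(1 − 8.540/16.544) = 0.605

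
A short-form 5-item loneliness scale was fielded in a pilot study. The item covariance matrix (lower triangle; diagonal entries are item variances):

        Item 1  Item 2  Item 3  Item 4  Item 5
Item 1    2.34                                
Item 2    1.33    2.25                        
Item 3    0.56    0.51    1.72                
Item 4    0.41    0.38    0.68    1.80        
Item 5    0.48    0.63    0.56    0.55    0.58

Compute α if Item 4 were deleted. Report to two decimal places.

α = 0.72

Remaining items: Item 1, Item 2, Item 3, Item 5 (k = 4).
Σσᵢ² = 2.34 + 2.25 + 1.72 + 0.58 = 6.89
σ²_total = 6.89 + 2 × 4.07 = 15.03
α (item deleted) = (4/3)·(1 − 6.89/15.03) = 0.72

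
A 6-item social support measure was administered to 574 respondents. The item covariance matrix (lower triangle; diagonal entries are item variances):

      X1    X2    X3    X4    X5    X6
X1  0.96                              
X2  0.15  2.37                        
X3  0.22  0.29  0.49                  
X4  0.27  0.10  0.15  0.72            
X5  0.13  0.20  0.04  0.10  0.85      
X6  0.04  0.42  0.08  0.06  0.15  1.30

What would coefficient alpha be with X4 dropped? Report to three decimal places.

Remaining items: X1, X2, X3, X5, X6 (k = 5).
sum of item variances = 0.96 + 2.37 + 0.49 + 0.85 + 1.30 = 5.97
total variance = 5.97 + 2 × 1.72 = 9.41
α (item deleted) = (5/4)·(1 − 5.97/9.41) = 0.457

coefficient alpha = 0.457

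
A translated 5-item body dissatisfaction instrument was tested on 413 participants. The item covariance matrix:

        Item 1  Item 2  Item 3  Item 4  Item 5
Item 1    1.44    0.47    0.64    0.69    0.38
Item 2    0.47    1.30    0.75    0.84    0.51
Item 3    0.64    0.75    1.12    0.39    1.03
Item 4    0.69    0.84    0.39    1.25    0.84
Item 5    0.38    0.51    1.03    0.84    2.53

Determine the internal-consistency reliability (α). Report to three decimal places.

ΣVar(i) = 1.44 + 1.30 + 1.12 + 1.25 + 2.53 = 7.64
Sum of off-diagonal covariances = 6.54
total variance = 7.64 + 2 × 6.54 = 20.72
α = (k/(k−1))·(1 − ΣVar(i)/total variance) = (5/4)·(1 − 7.64/20.72) = 0.789

α = 0.789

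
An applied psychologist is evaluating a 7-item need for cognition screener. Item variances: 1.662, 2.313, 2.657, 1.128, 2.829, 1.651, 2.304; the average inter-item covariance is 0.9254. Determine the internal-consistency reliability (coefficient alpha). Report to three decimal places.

coefficient alpha = 0.849

sum of item variances = 1.662 + 2.313 + 2.657 + 1.128 + 2.829 + 1.651 + 2.304 = 14.544
Sum of the 21 distinct covariances = 21 × 0.9254 = 19.4334
σ²_T = sum of item variances + 2·Σcov = 14.544 + 2 × 19.4334 = 53.4108
α = (7/6)·(1 − 14.544/53.4108) = 0.849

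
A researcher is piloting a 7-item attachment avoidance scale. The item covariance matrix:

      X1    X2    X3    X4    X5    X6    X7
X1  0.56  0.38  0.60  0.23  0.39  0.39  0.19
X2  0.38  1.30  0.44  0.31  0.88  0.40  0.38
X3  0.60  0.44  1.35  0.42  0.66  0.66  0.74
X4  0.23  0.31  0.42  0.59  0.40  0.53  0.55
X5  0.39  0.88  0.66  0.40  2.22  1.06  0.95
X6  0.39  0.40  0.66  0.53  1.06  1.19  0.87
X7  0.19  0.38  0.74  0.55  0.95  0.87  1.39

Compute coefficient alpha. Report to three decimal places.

ΣVar(i) = 0.56 + 1.30 + 1.35 + 0.59 + 2.22 + 1.19 + 1.39 = 8.60
Sum of the distinct covariances = 11.43
σ²_total = 8.60 + 2 × 11.43 = 31.46
α = (k/(k−1))·(1 − ΣVar(i)/σ²_total) = (7/6)·(1 − 8.60/31.46) = 0.848

α = 0.848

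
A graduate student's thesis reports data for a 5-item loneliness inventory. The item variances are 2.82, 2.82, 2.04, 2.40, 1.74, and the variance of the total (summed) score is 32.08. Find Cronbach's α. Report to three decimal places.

ΣVar(i) = 2.82 + 2.82 + 2.04 + 2.40 + 1.74 = 11.82
α = (k/(k−1))·(1 − ΣVar(i)/Var(T)) = (5/4)·(1 − 11.82/32.08) = 0.789

Cronbach's α = 0.789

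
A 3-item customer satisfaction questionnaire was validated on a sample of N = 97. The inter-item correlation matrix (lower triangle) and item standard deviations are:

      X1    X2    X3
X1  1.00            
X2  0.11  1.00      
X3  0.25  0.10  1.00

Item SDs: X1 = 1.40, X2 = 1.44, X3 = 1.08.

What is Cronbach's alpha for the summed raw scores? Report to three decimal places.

α = 0.338

Σσ²ᵢ = 1.40² + 1.44² + 1.08² = 5.2000
Covariances σ_ij = r_ij · s_i · s_j:
  σ(X1,X2) = 0.11 × 1.40 × 1.44 = 0.2218
  σ(X1,X3) = 0.25 × 1.40 × 1.08 = 0.3780
  σ(X2,X3) = 0.10 × 1.44 × 1.08 = 0.1555
σ²_T = Σσ²ᵢ + 2·Σσ_ij = 5.2000 + 2 × 0.7553 = 6.7106
α = (3/2)·(1 − 5.2000/6.7106) = 0.338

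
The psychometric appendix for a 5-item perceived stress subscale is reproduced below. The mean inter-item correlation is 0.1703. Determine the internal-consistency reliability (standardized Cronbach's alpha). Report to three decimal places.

Standardized α = k·r̄ / (1 + (k−1)·r̄) = 5 × 0.1703 / (1 + 4 × 0.1703)
  = 0.8515 / 1.6812 = 0.506

α = 0.506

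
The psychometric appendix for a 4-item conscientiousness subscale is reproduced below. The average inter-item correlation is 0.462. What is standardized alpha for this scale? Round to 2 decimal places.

Standardized α = k·r̄ / (1 + (k−1)·r̄) = 4 × 0.462 / (1 + 3 × 0.462)
  = 1.8480 / 2.3860 = 0.77

α = 0.77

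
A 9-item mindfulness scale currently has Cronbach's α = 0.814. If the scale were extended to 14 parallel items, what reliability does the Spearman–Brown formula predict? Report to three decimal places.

predicted reliability = 0.872

Length factor m = 14/9 = 1.5556
α' = m·α / (1 + (m−1)·α)
   = 14/9 × 0.814 / (1 + (14/9 − 1) × 0.814)
   = 1.2662 / 1.4522 = 0.872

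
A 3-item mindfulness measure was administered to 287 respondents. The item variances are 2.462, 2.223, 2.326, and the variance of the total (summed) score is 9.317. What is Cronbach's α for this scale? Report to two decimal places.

α = 0.37

sum of item variances = 2.462 + 2.223 + 2.326 = 7.011
α = (k/(k−1))·(1 − sum of item variances/σ²_total) = (3/2)·(1 − 7.011/9.317) = 0.37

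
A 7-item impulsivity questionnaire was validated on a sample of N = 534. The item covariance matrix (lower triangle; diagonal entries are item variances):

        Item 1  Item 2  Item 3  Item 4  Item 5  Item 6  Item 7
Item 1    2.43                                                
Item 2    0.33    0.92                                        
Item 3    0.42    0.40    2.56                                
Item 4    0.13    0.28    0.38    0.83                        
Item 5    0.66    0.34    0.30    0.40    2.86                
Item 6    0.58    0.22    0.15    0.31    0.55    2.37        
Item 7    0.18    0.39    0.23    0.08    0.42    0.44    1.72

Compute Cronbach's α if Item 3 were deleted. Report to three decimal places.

α = 0.586

Remaining items: Item 1, Item 2, Item 4, Item 5, Item 6, Item 7 (k = 6).
Σσ²ᵢ = 2.43 + 0.92 + 0.83 + 2.86 + 2.37 + 1.72 = 11.13
σ²_T = 11.13 + 2 × 5.31 = 21.75
α (item deleted) = (6/5)·(1 − 11.13/21.75) = 0.586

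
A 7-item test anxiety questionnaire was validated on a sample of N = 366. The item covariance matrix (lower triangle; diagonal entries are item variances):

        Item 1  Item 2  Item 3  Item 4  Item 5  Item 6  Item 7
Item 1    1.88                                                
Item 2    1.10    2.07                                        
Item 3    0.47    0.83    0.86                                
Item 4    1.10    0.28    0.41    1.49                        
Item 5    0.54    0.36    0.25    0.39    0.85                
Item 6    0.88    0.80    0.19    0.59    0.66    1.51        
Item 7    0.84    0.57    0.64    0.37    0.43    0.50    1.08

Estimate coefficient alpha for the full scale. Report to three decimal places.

coefficient alpha = 0.834

ΣVar(i) = 1.88 + 2.07 + 0.86 + 1.49 + 0.85 + 1.51 + 1.08 = 9.74
Σ_{i<j} σ_ij = 12.20
σ²_T = 9.74 + 2 × 12.20 = 34.14
α = (k/(k−1))·(1 − ΣVar(i)/σ²_T) = (7/6)·(1 − 9.74/34.14) = 0.834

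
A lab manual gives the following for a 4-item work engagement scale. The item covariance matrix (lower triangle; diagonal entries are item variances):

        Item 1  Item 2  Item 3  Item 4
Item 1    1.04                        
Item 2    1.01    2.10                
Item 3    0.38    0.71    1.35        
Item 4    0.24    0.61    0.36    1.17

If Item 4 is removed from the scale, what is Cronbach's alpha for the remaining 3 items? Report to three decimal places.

Remaining items: Item 1, Item 2, Item 3 (k = 3).
sum of item variances = 1.04 + 2.10 + 1.35 = 4.49
σ²_total = 4.49 + 2 × 2.10 = 8.69
α (item deleted) = (3/2)·(1 − 4.49/8.69) = 0.725

Cronbach's alpha = 0.725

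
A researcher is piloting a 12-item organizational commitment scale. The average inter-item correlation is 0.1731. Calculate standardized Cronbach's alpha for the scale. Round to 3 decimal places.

Standardized α = k·r̄ / (1 + (k−1)·r̄) = 12 × 0.1731 / (1 + 11 × 0.1731)
  = 2.0772 / 2.9041 = 0.715

α = 0.715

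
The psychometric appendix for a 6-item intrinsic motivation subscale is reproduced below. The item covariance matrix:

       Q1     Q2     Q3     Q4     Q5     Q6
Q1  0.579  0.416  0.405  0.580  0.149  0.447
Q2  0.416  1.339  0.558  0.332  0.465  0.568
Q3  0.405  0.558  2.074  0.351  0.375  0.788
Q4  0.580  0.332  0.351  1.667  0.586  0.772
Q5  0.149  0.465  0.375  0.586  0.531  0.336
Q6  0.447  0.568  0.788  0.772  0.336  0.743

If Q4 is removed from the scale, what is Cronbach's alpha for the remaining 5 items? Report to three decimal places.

Cronbach's alpha = 0.789

Remaining items: Q1, Q2, Q3, Q5, Q6 (k = 5).
Σσ²ᵢ = 0.579 + 1.339 + 2.074 + 0.531 + 0.743 = 5.266
total variance = 5.266 + 2 × 4.507 = 14.280
α (item deleted) = (5/4)·(1 − 5.266/14.280) = 0.789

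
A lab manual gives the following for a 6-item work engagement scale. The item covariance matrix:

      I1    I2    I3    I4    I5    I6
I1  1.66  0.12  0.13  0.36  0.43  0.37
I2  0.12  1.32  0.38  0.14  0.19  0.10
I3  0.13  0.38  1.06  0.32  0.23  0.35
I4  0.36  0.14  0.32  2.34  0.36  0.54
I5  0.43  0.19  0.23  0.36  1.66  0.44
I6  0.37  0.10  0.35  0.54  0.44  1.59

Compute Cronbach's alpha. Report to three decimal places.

Σσ²ᵢ = 1.66 + 1.32 + 1.06 + 2.34 + 1.66 + 1.59 = 9.63
Σ_{i<j} σ_ij = 4.46
σ²_total = 9.63 + 2 × 4.46 = 18.55
α = (k/(k−1))·(1 − Σσ²ᵢ/σ²_total) = (6/5)·(1 − 9.63/18.55) = 0.577

Cronbach's alpha = 0.577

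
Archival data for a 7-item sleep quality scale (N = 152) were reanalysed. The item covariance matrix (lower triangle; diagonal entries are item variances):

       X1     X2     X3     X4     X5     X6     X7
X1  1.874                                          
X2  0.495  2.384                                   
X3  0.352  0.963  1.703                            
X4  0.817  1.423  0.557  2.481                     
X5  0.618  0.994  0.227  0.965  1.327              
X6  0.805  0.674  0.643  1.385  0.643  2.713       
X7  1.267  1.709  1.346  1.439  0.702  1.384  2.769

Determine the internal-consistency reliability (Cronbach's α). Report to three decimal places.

ΣVar(i) = 1.874 + 2.384 + 1.703 + 2.481 + 1.327 + 2.713 + 2.769 = 15.251
Σ_{i<j} σ_ij = 19.408
total variance = 15.251 + 2 × 19.408 = 54.067
α = (k/(k−1))·(1 − ΣVar(i)/total variance) = (7/6)·(1 − 15.251/54.067) = 0.838

Cronbach's α = 0.838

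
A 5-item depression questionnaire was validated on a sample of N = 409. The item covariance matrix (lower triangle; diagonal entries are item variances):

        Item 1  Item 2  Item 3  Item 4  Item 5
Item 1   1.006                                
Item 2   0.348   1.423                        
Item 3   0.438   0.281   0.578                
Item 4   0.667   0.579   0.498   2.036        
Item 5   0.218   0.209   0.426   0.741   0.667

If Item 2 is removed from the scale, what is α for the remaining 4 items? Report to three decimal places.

α = 0.776

Remaining items: Item 1, Item 3, Item 4, Item 5 (k = 4).
Σσᵢ² = 1.006 + 0.578 + 2.036 + 0.667 = 4.287
σ²_total = 4.287 + 2 × 2.988 = 10.263
α (item deleted) = (4/3)·(1 − 4.287/10.263) = 0.776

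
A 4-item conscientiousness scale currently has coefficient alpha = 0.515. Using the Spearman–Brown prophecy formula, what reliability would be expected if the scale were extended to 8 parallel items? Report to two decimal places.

predicted reliability = 0.68

Length factor m = 8/4 = 2.0000
α' = m·α / (1 + (m−1)·α)
   = 8/4 × 0.515 / (1 + (8/4 − 1) × 0.515)
   = 1.0300 / 1.5150 = 0.68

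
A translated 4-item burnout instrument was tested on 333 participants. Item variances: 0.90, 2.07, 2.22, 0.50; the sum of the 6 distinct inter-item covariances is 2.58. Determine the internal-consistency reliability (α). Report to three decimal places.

ΣVar(i) = 0.90 + 2.07 + 2.22 + 0.50 = 5.69
Sum of distinct covariances = 2.58
σ²_total = ΣVar(i) + 2·Σcov = 5.69 + 2 × 2.58 = 10.85
α = (4/3)·(1 − 5.69/10.85) = 0.634

α = 0.634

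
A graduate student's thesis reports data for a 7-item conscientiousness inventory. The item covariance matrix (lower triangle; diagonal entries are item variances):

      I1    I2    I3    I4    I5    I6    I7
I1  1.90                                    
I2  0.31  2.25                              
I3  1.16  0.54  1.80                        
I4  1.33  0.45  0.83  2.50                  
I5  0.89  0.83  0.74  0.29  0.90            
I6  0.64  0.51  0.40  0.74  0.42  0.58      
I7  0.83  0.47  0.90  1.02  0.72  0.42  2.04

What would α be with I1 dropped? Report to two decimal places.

α = 0.78

Remaining items: I2, I3, I4, I5, I6, I7 (k = 6).
ΣVar(i) = 2.25 + 1.80 + 2.50 + 0.90 + 0.58 + 2.04 = 10.07
Var(T) = 10.07 + 2 × 9.28 = 28.63
α (item deleted) = (6/5)·(1 − 10.07/28.63) = 0.78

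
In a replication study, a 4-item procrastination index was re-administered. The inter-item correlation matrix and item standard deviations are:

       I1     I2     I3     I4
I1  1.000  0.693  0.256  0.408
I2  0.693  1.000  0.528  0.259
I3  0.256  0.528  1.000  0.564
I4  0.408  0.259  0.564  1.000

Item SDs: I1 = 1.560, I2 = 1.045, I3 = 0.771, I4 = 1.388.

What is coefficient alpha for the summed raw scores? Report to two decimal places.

α = 0.74

Σσ²ᵢ = 1.560² + 1.045² + 0.771² + 1.388² = 6.0466
Covariances σ_ij = r_ij · s_i · s_j:
  σ(I1,I2) = 0.693 × 1.560 × 1.045 = 1.1297
  σ(I1,I3) = 0.256 × 1.560 × 0.771 = 0.3079
  σ(I1,I4) = 0.408 × 1.560 × 1.388 = 0.8834
  σ(I2,I3) = 0.528 × 1.045 × 0.771 = 0.4254
  σ(I2,I4) = 0.259 × 1.045 × 1.388 = 0.3757
  σ(I3,I4) = 0.564 × 0.771 × 1.388 = 0.6036
σ²_T = Σσ²ᵢ + 2·Σσ_ij = 6.0466 + 2 × 3.7257 = 13.4980
α = (4/3)·(1 − 6.0466/13.4980) = 0.74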